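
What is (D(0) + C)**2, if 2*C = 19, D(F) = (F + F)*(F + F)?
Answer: 361/4 ≈ 90.250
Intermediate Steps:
D(F) = 4*F**2 (D(F) = (2*F)*(2*F) = 4*F**2)
C = 19/2 (C = (1/2)*19 = 19/2 ≈ 9.5000)
(D(0) + C)**2 = (4*0**2 + 19/2)**2 = (4*0 + 19/2)**2 = (0 + 19/2)**2 = (19/2)**2 = 361/4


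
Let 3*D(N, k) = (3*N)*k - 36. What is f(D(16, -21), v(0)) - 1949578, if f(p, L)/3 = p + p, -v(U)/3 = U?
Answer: -1951666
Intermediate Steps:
v(U) = -3*U
D(N, k) = -12 + N*k (D(N, k) = ((3*N)*k - 36)/3 = (3*N*k - 36)/3 = (-36 + 3*N*k)/3 = -12 + N*k)
f(p, L) = 6*p (f(p, L) = 3*(p + p) = 3*(2*p) = 6*p)
f(D(16, -21), v(0)) - 1949578 = 6*(-12 + 16*(-21)) - 1949578 = 6*(-12 - 336) - 1949578 = 6*(-348) - 1949578 = -2088 - 1949578 = -1951666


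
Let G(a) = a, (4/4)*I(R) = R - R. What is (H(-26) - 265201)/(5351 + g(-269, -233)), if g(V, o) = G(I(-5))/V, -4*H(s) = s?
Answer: -530389/10702 ≈ -49.560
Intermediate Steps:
I(R) = 0 (I(R) = R - R = 0)
H(s) = -s/4
g(V, o) = 0 (g(V, o) = 0/V = 0)
(H(-26) - 265201)/(5351 + g(-269, -233)) = (-1/4*(-26) - 265201)/(5351 + 0) = (13/2 - 265201)/5351 = -530389/2*1/5351 = -530389/10702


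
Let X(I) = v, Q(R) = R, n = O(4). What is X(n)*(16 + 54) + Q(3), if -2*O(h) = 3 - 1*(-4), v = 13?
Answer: 913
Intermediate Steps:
O(h) = -7/2 (O(h) = -(3 - 1*(-4))/2 = -(3 + 4)/2 = -½*7 = -7/2)
n = -7/2 ≈ -3.5000
X(I) = 13
X(n)*(16 + 54) + Q(3) = 13*(16 + 54) + 3 = 13*70 + 3 = 910 + 3 = 913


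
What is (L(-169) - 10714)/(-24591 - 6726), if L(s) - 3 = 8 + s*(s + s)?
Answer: -15473/10439 ≈ -1.4822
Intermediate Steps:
L(s) = 11 + 2*s**2 (L(s) = 3 + (8 + s*(s + s)) = 3 + (8 + s*(2*s)) = 3 + (8 + 2*s**2) = 11 + 2*s**2)
(L(-169) - 10714)/(-24591 - 6726) = ((11 + 2*(-169)**2) - 10714)/(-24591 - 6726) = ((11 + 2*28561) - 10714)/(-31317) = ((11 + 57122) - 10714)*(-1/31317) = (57133 - 10714)*(-1/31317) = 46419*(-1/31317) = -15473/10439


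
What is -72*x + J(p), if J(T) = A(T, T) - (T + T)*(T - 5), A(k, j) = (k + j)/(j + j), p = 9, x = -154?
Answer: 11017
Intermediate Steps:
A(k, j) = (j + k)/(2*j) (A(k, j) = (j + k)/((2*j)) = (j + k)*(1/(2*j)) = (j + k)/(2*j))
J(T) = 1 - 2*T*(-5 + T) (J(T) = (T + T)/(2*T) - (T + T)*(T - 5) = (2*T)/(2*T) - 2*T*(-5 + T) = 1 - 2*T*(-5 + T))
-72*x + J(p) = -72*(-154) + (1 - 2*9² + 10*9) = 11088 + (1 - 2*81 + 90) = 11088 + (1 - 162 + 90) = 11088 - 71 = 11017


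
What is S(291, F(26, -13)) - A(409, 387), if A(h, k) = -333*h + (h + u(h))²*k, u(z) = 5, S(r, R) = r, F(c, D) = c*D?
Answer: -66193764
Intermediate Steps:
F(c, D) = D*c
A(h, k) = -333*h + k*(5 + h)² (A(h, k) = -333*h + (h + 5)²*k = -333*h + (5 + h)²*k = -333*h + k*(5 + h)²)
S(291, F(26, -13)) - A(409, 387) = 291 - (-333*409 + 387*(5 + 409)²) = 291 - (-136197 + 387*414²) = 291 - (-136197 + 387*171396) = 291 - (-136197 + 66330252) = 291 - 1*66194055 = 291 - 66194055 = -66193764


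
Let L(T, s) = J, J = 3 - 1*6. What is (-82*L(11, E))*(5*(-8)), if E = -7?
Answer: -9840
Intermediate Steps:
J = -3 (J = 3 - 6 = -3)
L(T, s) = -3
(-82*L(11, E))*(5*(-8)) = (-82*(-3))*(5*(-8)) = 246*(-40) = -9840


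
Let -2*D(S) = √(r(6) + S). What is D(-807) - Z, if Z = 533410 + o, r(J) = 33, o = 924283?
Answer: -1457693 - 3*I*√86/2 ≈ -1.4577e+6 - 13.91*I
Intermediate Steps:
D(S) = -√(33 + S)/2
Z = 1457693 (Z = 533410 + 924283 = 1457693)
D(-807) - Z = -√(33 - 807)/2 - 1*1457693 = -3*I*√86/2 - 1457693 = -1457693 - 3*I*√86/2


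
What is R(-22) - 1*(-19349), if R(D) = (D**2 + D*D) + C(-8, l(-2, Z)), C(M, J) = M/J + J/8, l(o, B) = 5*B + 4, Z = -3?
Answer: 1787839/88 ≈ 20316.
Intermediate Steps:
l(o, B) = 4 + 5*B
C(M, J) = J/8 + M/J (C(M, J) = M/J + J*(1/8) = M/J + J/8 = J/8 + M/J)
R(D) = -57/88 + 2*D**2 (R(D) = (D**2 + D*D) + ((4 + 5*(-3))/8 - 8/(4 + 5*(-3))) = (D**2 + D**2) + ((4 - 15)/8 - 8/(4 - 15)) = 2*D**2 + ((1/8)*(-11) - 8/(-11)) = 2*D**2 + (-11/8 - 8*(-1/11)) = 2*D**2 + (-11/8 + 8/11) = 2*D**2 - 57/88 = -57/88 + 2*D**2)
R(-22) - 1*(-19349) = (-57/88 + 2*(-22)**2) - 1*(-19349) = (-57/88 + 2*484) + 19349 = (-57/88 + 968) + 19349 = 85127/88 + 19349 = 1787839/88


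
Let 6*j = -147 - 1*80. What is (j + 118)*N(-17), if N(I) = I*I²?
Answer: -2363153/6 ≈ -3.9386e+5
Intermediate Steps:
j = -227/6 (j = (-147 - 1*80)/6 = (-147 - 80)/6 = (⅙)*(-227) = -227/6 ≈ -37.833)
N(I) = I³
(j + 118)*N(-17) = (-227/6 + 118)*(-17)³ = (481/6)*(-4913) = -2363153/6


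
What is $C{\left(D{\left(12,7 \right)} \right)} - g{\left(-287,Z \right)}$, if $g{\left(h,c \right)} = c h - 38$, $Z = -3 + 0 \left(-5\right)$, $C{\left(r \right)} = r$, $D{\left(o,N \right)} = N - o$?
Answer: $-828$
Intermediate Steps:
$Z = -3$ ($Z = -3 + 0 = -3$)
$g{\left(h,c \right)} = -38 + c h$
$C{\left(D{\left(12,7 \right)} \right)} - g{\left(-287,Z \right)} = \left(7 - 12\right) - \left(-38 - -861\right) = \left(7 - 12\right) - \left(-38 + 861\right) = -5 - 823 = -828$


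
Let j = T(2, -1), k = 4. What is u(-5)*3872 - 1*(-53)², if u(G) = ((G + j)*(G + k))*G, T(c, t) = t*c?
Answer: -138329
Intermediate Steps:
T(c, t) = c*t
j = -2 (j = 2*(-1) = -2)
u(G) = G*(-2 + G)*(4 + G) (u(G) = ((G - 2)*(G + 4))*G = ((-2 + G)*(4 + G))*G = G*(-2 + G)*(4 + G))
u(-5)*3872 - 1*(-53)² = -5*(-8 + (-5)² + 2*(-5))*3872 - 1*(-53)² = -5*(-8 + 25 - 10)*3872 - 1*2809 = -5*7*3872 - 2809 = -35*3872 - 2809 = -135520 - 2809 = -138329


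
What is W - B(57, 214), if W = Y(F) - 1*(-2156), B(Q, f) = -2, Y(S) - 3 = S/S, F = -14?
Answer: 2162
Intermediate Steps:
Y(S) = 4 (Y(S) = 3 + S/S = 3 + 1 = 4)
W = 2160 (W = 4 - 1*(-2156) = 4 + 2156 = 2160)
W - B(57, 214) = 2160 - 1*(-2) = 2160 + 2 = 2162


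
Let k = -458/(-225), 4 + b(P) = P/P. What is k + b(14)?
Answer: -217/225 ≈ -0.96444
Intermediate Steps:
b(P) = -3 (b(P) = -4 + P/P = -4 + 1 = -3)
k = 458/225 (k = -458*(-1/225) = 458/225 ≈ 2.0356)
k + b(14) = 458/225 - 3 = -217/225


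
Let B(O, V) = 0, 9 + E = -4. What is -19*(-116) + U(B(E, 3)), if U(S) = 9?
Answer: 2213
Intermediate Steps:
E = -13 (E = -9 - 4 = -13)
-19*(-116) + U(B(E, 3)) = -19*(-116) + 9 = 2204 + 9 = 2213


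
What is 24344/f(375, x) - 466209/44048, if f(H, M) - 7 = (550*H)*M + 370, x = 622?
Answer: -59807890543781/5650824406096 ≈ -10.584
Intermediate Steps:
f(H, M) = 377 + 550*H*M (f(H, M) = 7 + ((550*H)*M + 370) = 7 + (550*H*M + 370) = 7 + (370 + 550*H*M) = 377 + 550*H*M)
24344/f(375, x) - 466209/44048 = 24344/(377 + 550*375*622) - 466209/44048 = 24344/(377 + 128287500) - 466209*1/44048 = 24344/128287877 - 466209/44048 = -59807890543781/5650824406096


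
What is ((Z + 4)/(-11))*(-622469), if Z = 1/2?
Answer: 5602221/22 ≈ 2.5465e+5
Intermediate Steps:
Z = ½ ≈ 0.50000
((Z + 4)/(-11))*(-622469) = ((½ + 4)/(-11))*(-622469) = ((9/2)*(-1/11))*(-622469) = -9/22*(-622469) = 5602221/22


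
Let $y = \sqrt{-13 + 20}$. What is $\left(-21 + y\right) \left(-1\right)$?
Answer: $21 - \sqrt{7} \approx 18.354$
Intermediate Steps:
$y = \sqrt{7} \approx 2.6458$
$\left(-21 + y\right) \left(-1\right) = \left(-21 + \sqrt{7}\right) \left(-1\right) = 21 - \sqrt{7}$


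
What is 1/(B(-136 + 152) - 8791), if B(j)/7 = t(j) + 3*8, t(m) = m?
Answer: -1/8511 ≈ -0.00011749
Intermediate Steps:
B(j) = 168 + 7*j (B(j) = 7*(j + 3*8) = 7*(j + 24) = 7*(24 + j) = 168 + 7*j)
1/(B(-136 + 152) - 8791) = 1/((168 + 7*(-136 + 152)) - 8791) = 1/((168 + 7*16) - 8791) = 1/((168 + 112) - 8791) = 1/(280 - 8791) = 1/(-8511) = -1/8511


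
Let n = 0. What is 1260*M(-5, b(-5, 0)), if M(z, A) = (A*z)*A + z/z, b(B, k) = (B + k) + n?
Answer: -156240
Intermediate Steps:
b(B, k) = B + k (b(B, k) = (B + k) + 0 = B + k)
M(z, A) = 1 + z*A**2 (M(z, A) = z*A**2 + 1 = 1 + z*A**2)
1260*M(-5, b(-5, 0)) = 1260*(1 - 5*(-5 + 0)**2) = 1260*(1 - 5*(-5)**2) = 1260*(1 - 5*25) = 1260*(1 - 125) = 1260*(-124) = -156240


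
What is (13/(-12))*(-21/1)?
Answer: 91/4 ≈ 22.750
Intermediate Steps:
(13/(-12))*(-21/1) = (-1/12*13)*(-21*1) = -13/12*(-21) = 91/4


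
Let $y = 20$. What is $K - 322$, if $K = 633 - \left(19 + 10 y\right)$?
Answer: $92$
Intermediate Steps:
$K = 414$ ($K = 633 - 219 = 414$)
$K - 322 = 414 - 322 = 92$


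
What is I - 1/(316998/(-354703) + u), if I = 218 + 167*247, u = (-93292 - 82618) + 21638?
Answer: 2269118121314641/54721058214 ≈ 41467.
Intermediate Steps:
u = -154272 (u = -175910 + 21638 = -154272)
I = 41467 (I = 218 + 41249 = 41467)
I - 1/(316998/(-354703) + u) = 41467 - 1/(316998/(-354703) - 154272) = 41467 - 1/(316998*(-1/354703) - 154272) = 41467 - 1/(-316998/354703 - 154272) = 41467 - 1/(-54721058214/354703) = 41467 - 1*(-354703/54721058214) = 41467 + 354703/54721058214 = 2269118121314641/54721058214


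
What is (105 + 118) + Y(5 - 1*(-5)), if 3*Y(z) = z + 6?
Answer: 685/3 ≈ 228.33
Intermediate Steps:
Y(z) = 2 + z/3 (Y(z) = (z + 6)/3 = (6 + z)/3 = 2 + z/3)
(105 + 118) + Y(5 - 1*(-5)) = (105 + 118) + (2 + (5 - 1*(-5))/3) = 223 + (2 + (5 + 5)/3) = 223 + (2 + (⅓)*10) = 223 + (2 + 10/3) = 223 + 16/3 = 685/3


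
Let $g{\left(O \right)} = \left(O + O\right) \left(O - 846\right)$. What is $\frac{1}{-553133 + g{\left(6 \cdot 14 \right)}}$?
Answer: $- \frac{1}{681149} \approx -1.4681 \cdot 10^{-6}$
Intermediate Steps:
$g{\left(O \right)} = 2 O \left(-846 + O\right)$
$\frac{1}{-553133 + g{\left(6 \cdot 14 \right)}} = \frac{1}{-553133 + 2 \cdot 6 \cdot 14 \left(-846 + 6 \cdot 14\right)} = \frac{1}{-553133 + 2 \cdot 84 \left(-846 + 84\right)} = \frac{1}{-553133 + 2 \cdot 84 \left(-762\right)} = \frac{1}{-553133 - 128016} = \frac{1}{-681149} = - \frac{1}{681149}$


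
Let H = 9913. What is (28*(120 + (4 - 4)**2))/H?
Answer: 3360/9913 ≈ 0.33895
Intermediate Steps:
(28*(120 + (4 - 4)**2))/H = (28*(120 + (4 - 4)**2))/9913 = (28*(120 + 0**2))*(1/9913) = (28*(120 + 0))*(1/9913) = (28*120)*(1/9913) = 3360*(1/9913) = 3360/9913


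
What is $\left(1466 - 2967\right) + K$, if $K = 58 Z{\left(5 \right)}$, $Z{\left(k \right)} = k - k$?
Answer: $-1501$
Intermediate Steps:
$Z{\left(k \right)} = 0$
$K = 0$ ($K = 58 \cdot 0 = 0$)
$\left(1466 - 2967\right) + K = \left(1466 - 2967\right) + 0 = -1501 + 0 = -1501$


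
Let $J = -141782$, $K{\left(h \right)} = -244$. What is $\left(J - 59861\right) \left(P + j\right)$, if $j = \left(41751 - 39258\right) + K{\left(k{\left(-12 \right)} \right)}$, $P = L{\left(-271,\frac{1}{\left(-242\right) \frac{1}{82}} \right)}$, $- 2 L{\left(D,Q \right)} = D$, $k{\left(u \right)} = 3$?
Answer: $- \frac{961635467}{2} \approx -4.8082 \cdot 10^{8}$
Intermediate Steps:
$L{\left(D,Q \right)} = - \frac{D}{2}$
$P = \frac{271}{2}$ ($P = \left(- \frac{1}{2}\right) \left(-271\right) = \frac{271}{2} \approx 135.5$)
$j = 2249$ ($j = \left(41751 - 39258\right) - 244 = 2493 - 244 = 2249$)
$\left(J - 59861\right) \left(P + j\right) = \left(-141782 - 59861\right) \left(\frac{271}{2} + 2249\right) = \left(-201643\right) \frac{4769}{2} = - \frac{961635467}{2}$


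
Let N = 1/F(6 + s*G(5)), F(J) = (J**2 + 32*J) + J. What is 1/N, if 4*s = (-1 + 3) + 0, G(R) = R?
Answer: 1411/4 ≈ 352.75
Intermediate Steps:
s = 1/2 (s = ((-1 + 3) + 0)/4 = (2 + 0)/4 = (1/4)*2 = 1/2 ≈ 0.50000)
F(J) = J**2 + 33*J
N = 4/1411 (N = 1/((6 + (1/2)*5)*(33 + (6 + (1/2)*5))) = 1/((6 + 5/2)*(33 + (6 + 5/2))) = 1/(17*(33 + 17/2)/2) = 1/((17/2)*(83/2)) = 1/(1411/4) = 4/1411 ≈ 0.0028349)
1/N = 1/(4/1411) = 1411/4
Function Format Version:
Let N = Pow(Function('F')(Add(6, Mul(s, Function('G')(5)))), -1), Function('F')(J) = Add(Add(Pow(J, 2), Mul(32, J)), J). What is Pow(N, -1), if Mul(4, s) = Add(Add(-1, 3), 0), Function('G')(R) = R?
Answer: Rational(1411, 4) ≈ 352.75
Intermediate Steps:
s = Rational(1, 2) (s = Mul(Rational(1, 4), Add(Add(-1, 3), 0)) = Mul(Rational(1, 4), Add(2, 0)) = Mul(Rational(1, 4), 2) = Rational(1, 2) ≈ 0.50000)
Function('F')(J) = Add(Pow(J, 2), Mul(33, J))
N = Rational(4, 1411) (N = Pow(Mul(Add(6, Mul(Rational(1, 2), 5)), Add(33, Add(6, Mul(Rational(1, 2), 5)))), -1) = Pow(Mul(Add(6, Rational(5, 2)), Add(33, Add(6, Rational(5, 2)))), -1) = Pow(Mul(Rational(17, 2), Add(33, Rational(17, 2))), -1) = Pow(Mul(Rational(17, 2), Rational(83, 2)), -1) = Pow(Rational(1411, 4), -1) = Rational(4, 1411) ≈ 0.0028349)
Pow(N, -1) = Pow(Rational(4, 1411), -1) = Rational(1411, 4)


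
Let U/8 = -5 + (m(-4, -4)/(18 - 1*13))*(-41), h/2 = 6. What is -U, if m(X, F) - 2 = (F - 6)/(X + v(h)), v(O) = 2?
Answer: 2496/5 ≈ 499.20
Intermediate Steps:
h = 12 (h = 2*6 = 12)
m(X, F) = 2 + (-6 + F)/(2 + X) (m(X, F) = 2 + (F - 6)/(X + 2) = 2 + (-6 + F)/(2 + X))
U = -2496/5 (U = 8*(-5 + (((-2 - 4 + 2*(-4))/(2 - 4))/(18 - 1*13))*(-41)) = 8*(-5 + (((-2 - 4 - 8)/(-2))/(18 - 13))*(-41)) = 8*(-5 + (-½*(-14)/5)*(-41)) = 8*(-5 + (7*(⅕))*(-41)) = 8*(-5 + (7/5)*(-41)) = 8*(-5 - 287/5) = 8*(-312/5) = -2496/5 ≈ -499.20)
-U = -1*(-2496/5) = 2496/5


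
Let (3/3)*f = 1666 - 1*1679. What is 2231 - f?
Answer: 2244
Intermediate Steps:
f = -13 (f = 1666 - 1*1679 = 1666 - 1679 = -13)
2231 - f = 2231 - 1*(-13) = 2231 + 13 = 2244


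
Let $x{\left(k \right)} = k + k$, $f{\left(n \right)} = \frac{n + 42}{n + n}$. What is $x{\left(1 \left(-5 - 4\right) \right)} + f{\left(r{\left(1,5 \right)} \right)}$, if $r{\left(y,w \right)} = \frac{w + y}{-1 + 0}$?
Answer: $-21$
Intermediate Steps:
$r{\left(y,w \right)} = - w - y$ ($r{\left(y,w \right)} = \frac{w + y}{-1} = \left(w + y\right) \left(-1\right) = - w - y$)
$f{\left(n \right)} = \frac{42 + n}{2 n}$
$x{\left(k \right)} = 2 k$
$x{\left(1 \left(-5 - 4\right) \right)} + f{\left(r{\left(1,5 \right)} \right)} = 2 \cdot 1 \left(-5 - 4\right) + \frac{42 - 6}{2 \left(\left(-1\right) 5 - 1\right)} = 2 \cdot 1 \left(-9\right) + \frac{42 - 6}{2 \left(-5 - 1\right)} = 2 \left(-9\right) + \frac{42 - 6}{2 \left(-6\right)} = -18 + \frac{1}{2} \left(- \frac{1}{6}\right) 36 = -18 - 3 = -21$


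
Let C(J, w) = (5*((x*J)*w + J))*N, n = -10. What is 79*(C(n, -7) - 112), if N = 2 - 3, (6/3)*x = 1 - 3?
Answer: 22752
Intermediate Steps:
x = -1 (x = (1 - 3)/2 = (1/2)*(-2) = -1)
N = -1
C(J, w) = -5*J + 5*J*w (C(J, w) = (5*((-J)*w + J))*(-1) = (5*(-J*w + J))*(-1) = (5*(J - J*w))*(-1) = (5*J - 5*J*w)*(-1) = -5*J + 5*J*w)
79*(C(n, -7) - 112) = 79*(5*(-10)*(-1 - 7) - 112) = 79*(5*(-10)*(-8) - 112) = 79*(400 - 112) = 79*288 = 22752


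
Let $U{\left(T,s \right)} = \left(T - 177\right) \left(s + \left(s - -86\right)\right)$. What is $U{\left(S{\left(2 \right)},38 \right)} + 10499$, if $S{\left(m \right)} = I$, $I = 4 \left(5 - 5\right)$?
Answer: $-18175$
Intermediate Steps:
$I = 0$ ($I = 4 \cdot 0 = 0$)
$S{\left(m \right)} = 0$
$U{\left(T,s \right)} = \left(-177 + T\right) \left(86 + 2 s\right)$ ($U{\left(T,s \right)} = \left(-177 + T\right) \left(s + \left(s + 86\right)\right) = \left(-177 + T\right) \left(s + \left(86 + s\right)\right) = \left(-177 + T\right) \left(86 + 2 s\right)$)
$U{\left(S{\left(2 \right)},38 \right)} + 10499 = \left(-15222 - 13452 + 86 \cdot 0 + 2 \cdot 0 \cdot 38\right) + 10499 = \left(-15222 - 13452 + 0 + 0\right) + 10499 = -28674 + 10499 = -18175$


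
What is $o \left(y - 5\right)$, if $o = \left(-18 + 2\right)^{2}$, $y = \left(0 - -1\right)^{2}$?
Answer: $-1024$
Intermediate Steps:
$y = 1$ ($y = \left(0 + 1\right)^{2} = 1^{2} = 1$)
$o = 256$ ($o = \left(-16\right)^{2} = 256$)
$o \left(y - 5\right) = 256 \left(1 - 5\right) = 256 \left(-4\right) = -1024$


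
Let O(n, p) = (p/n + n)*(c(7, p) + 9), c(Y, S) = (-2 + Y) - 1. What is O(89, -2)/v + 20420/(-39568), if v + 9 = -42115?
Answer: -2519647563/4635683014 ≈ -0.54353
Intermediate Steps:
v = -42124 (v = -9 - 42115 = -42124)
c(Y, S) = -3 + Y
O(n, p) = 13*n + 13*p/n (O(n, p) = (p/n + n)*((-3 + 7) + 9) = (n + p/n)*(4 + 9) = (n + p/n)*13 = 13*n + 13*p/n)
O(89, -2)/v + 20420/(-39568) = (13*89 + 13*(-2)/89)/(-42124) + 20420/(-39568) = (1157 + 13*(-2)*(1/89))*(-1/42124) + 20420*(-1/39568) = (1157 - 26/89)*(-1/42124) - 5105/9892 = (102947/89)*(-1/42124) - 5105/9892 = -102947/3749036 - 5105/9892 = -2519647563/4635683014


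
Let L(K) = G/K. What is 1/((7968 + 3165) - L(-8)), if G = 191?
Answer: 8/89255 ≈ 8.9631e-5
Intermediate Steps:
L(K) = 191/K
1/((7968 + 3165) - L(-8)) = 1/((7968 + 3165) - 191/(-8)) = 1/(11133 - 191*(-1)/8) = 1/(11133 - 1*(-191/8)) = 1/(11133 + 191/8) = 1/(89255/8) = 8/89255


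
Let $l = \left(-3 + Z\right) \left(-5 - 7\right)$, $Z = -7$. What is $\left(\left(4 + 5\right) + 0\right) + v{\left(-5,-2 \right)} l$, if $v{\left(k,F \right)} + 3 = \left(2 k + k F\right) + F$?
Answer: $-591$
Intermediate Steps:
$l = 120$ ($l = \left(-3 - 7\right) \left(-5 - 7\right) = \left(-10\right) \left(-12\right) = 120$)
$v{\left(k,F \right)} = -3 + F + 2 k + F k$ ($v{\left(k,F \right)} = -3 + \left(\left(2 k + k F\right) + F\right) = -3 + \left(\left(2 k + F k\right) + F\right) = -3 + \left(F + 2 k + F k\right) = -3 + F + 2 k + F k$)
$\left(\left(4 + 5\right) + 0\right) + v{\left(-5,-2 \right)} l = \left(\left(4 + 5\right) + 0\right) + \left(-3 - 2 + 2 \left(-5\right) - -10\right) 120 = \left(9 + 0\right) + \left(-3 - 2 - 10 + 10\right) 120 = 9 - 600 = -591$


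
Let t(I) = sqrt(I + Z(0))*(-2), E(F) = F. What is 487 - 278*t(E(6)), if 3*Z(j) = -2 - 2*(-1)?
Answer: 487 + 556*sqrt(6) ≈ 1848.9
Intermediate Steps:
Z(j) = 0 (Z(j) = (-2 - 2*(-1))/3 = (-2 + 2)/3 = (1/3)*0 = 0)
t(I) = -2*sqrt(I) (t(I) = sqrt(I + 0)*(-2) = sqrt(I)*(-2) = -2*sqrt(I))
487 - 278*t(E(6)) = 487 - (-556)*sqrt(6) = 487 + 556*sqrt(6)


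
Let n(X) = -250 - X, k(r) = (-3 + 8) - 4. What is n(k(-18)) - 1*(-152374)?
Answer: 152123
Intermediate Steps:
k(r) = 1 (k(r) = 5 - 4 = 1)
n(k(-18)) - 1*(-152374) = (-250 - 1*1) - 1*(-152374) = (-250 - 1) + 152374 = -251 + 152374 = 152123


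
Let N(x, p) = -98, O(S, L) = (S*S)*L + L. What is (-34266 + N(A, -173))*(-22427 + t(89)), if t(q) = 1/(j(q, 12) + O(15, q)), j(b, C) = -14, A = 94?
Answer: 3872674167109/5025 ≈ 7.7068e+8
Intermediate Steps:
O(S, L) = L + L*S² (O(S, L) = S²*L + L = L*S² + L = L + L*S²)
t(q) = 1/(-14 + 226*q) (t(q) = 1/(-14 + q*(1 + 15²)) = 1/(-14 + q*(1 + 225)) = 1/(-14 + q*226) = 1/(-14 + 226*q))
(-34266 + N(A, -173))*(-22427 + t(89)) = (-34266 - 98)*(-22427 + 1/(2*(-7 + 113*89))) = -34364*(-22427 + 1/(2*(-7 + 10057))) = -34364*(-22427 + (½)/10050) = -34364*(-22427 + (½)*(1/10050)) = -34364*(-22427 + 1/20100) = -34364*(-450782699/20100) = 3872674167109/5025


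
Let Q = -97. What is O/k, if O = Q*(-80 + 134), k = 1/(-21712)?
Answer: 113727456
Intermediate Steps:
k = -1/21712 ≈ -4.6057e-5
O = -5238 (O = -97*(-80 + 134) = -97*54 = -5238)
O/k = -5238/(-1/21712) = -5238*(-21712) = 113727456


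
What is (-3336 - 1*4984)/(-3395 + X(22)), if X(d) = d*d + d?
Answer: 8320/2889 ≈ 2.8799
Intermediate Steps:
X(d) = d + d² (X(d) = d² + d = d + d²)
(-3336 - 1*4984)/(-3395 + X(22)) = (-3336 - 1*4984)/(-3395 + 22*(1 + 22)) = (-3336 - 4984)/(-3395 + 22*23) = -8320/(-3395 + 506) = -8320/(-2889) = -8320*(-1/2889) = 8320/2889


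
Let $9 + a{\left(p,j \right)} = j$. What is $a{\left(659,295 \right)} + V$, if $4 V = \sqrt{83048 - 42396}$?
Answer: $286 + \frac{\sqrt{10163}}{2} \approx 336.41$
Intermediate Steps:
$a{\left(p,j \right)} = -9 + j$
$V = \frac{\sqrt{10163}}{2}$ ($V = \frac{\sqrt{83048 - 42396}}{4} = \frac{\sqrt{40652}}{4} = \frac{2 \sqrt{10163}}{4} = \frac{\sqrt{10163}}{2} \approx 50.406$)
$a{\left(659,295 \right)} + V = \left(-9 + 295\right) + \frac{\sqrt{10163}}{2} = 286 + \frac{\sqrt{10163}}{2}$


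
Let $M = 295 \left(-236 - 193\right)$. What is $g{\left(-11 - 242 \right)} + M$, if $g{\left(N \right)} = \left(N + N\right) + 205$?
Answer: $-126856$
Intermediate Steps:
$M = -126555$ ($M = 295 \left(-429\right) = -126555$)
$g{\left(N \right)} = 205 + 2 N$ ($g{\left(N \right)} = 2 N + 205 = 205 + 2 N$)
$g{\left(-11 - 242 \right)} + M = \left(205 + 2 \left(-11 - 242\right)\right) - 126555 = \left(205 + 2 \left(-253\right)\right) - 126555 = \left(205 - 506\right) - 126555 = -301 - 126555 = -126856$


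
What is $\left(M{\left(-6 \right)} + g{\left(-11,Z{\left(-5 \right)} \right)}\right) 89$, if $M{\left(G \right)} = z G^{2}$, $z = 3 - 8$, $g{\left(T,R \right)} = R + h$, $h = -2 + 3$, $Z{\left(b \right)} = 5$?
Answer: $-15486$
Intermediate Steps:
$h = 1$
$g{\left(T,R \right)} = 1 + R$ ($g{\left(T,R \right)} = R + 1 = 1 + R$)
$z = -5$ ($z = 3 - 8 = -5$)
$M{\left(G \right)} = - 5 G^{2}$
$\left(M{\left(-6 \right)} + g{\left(-11,Z{\left(-5 \right)} \right)}\right) 89 = \left(- 5 \left(-6\right)^{2} + \left(1 + 5\right)\right) 89 = \left(\left(-5\right) 36 + 6\right) 89 = \left(-180 + 6\right) 89 = \left(-174\right) 89 = -15486$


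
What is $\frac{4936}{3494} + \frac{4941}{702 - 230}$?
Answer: $\frac{9796823}{824584} \approx 11.881$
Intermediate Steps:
$\frac{4936}{3494} + \frac{4941}{702 - 230} = 4936 \cdot \frac{1}{3494} + \frac{4941}{702 - 230} = \frac{2468}{1747} + \frac{4941}{472} = \frac{9796823}{824584}$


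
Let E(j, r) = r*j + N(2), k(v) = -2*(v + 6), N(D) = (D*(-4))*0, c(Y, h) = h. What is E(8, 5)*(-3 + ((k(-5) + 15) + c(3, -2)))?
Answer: 320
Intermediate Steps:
N(D) = 0 (N(D) = -4*D*0 = 0)
k(v) = -12 - 2*v (k(v) = -2*(6 + v) = -12 - 2*v)
E(j, r) = j*r (E(j, r) = r*j + 0 = j*r + 0 = j*r)
E(8, 5)*(-3 + ((k(-5) + 15) + c(3, -2))) = (8*5)*(-3 + (((-12 - 2*(-5)) + 15) - 2)) = 40*(-3 + (((-12 + 10) + 15) - 2)) = 40*(-3 + ((-2 + 15) - 2)) = 40*(-3 + (13 - 2)) = 40*(-3 + 11) = 40*8 = 320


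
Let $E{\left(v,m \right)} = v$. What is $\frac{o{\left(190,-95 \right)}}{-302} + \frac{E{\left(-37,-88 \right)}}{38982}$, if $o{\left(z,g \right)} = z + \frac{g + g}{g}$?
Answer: $- \frac{3747859}{5886282} \approx -0.63671$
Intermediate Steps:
$o{\left(z,g \right)} = 2 + z$ ($o{\left(z,g \right)} = z + \frac{2 g}{g} = z + 2 = 2 + z$)
$\frac{o{\left(190,-95 \right)}}{-302} + \frac{E{\left(-37,-88 \right)}}{38982} = \frac{2 + 190}{-302} - \frac{37}{38982} = 192 \left(- \frac{1}{302}\right) - \frac{37}{38982} = - \frac{96}{151} - \frac{37}{38982} = - \frac{3747859}{5886282}$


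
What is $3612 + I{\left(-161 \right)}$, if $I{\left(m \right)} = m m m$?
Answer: $-4169669$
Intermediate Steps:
$I{\left(m \right)} = m^{3}$ ($I{\left(m \right)} = m^{2} m = m^{3}$)
$3612 + I{\left(-161 \right)} = 3612 + \left(-161\right)^{3} = 3612 - 4173281 = -4169669$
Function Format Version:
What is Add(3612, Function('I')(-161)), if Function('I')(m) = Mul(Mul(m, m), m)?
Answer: -4169669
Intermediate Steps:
Function('I')(m) = Pow(m, 3) (Function('I')(m) = Mul(Pow(m, 2), m) = Pow(m, 3))
Add(3612, Function('I')(-161)) = Add(3612, Pow(-161, 3)) = Add(3612, -4173281) = -4169669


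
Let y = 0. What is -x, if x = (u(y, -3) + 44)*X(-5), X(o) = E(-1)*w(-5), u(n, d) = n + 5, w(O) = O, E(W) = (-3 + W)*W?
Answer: 980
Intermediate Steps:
E(W) = W*(-3 + W)
u(n, d) = 5 + n
X(o) = -20 (X(o) = -(-3 - 1)*(-5) = -1*(-4)*(-5) = 4*(-5) = -20)
x = -980 (x = ((5 + 0) + 44)*(-20) = (5 + 44)*(-20) = 49*(-20) = -980)
-x = -1*(-980) = 980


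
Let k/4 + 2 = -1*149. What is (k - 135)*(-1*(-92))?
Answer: -67988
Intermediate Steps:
k = -604 (k = -8 + 4*(-1*149) = -8 + 4*(-149) = -8 - 596 = -604)
(k - 135)*(-1*(-92)) = (-604 - 135)*(-1*(-92)) = -739*92 = -67988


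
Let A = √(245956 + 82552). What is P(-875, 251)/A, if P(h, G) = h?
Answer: -875*√82127/164254 ≈ -1.5266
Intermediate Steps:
A = 2*√82127 (A = √328508 = 2*√82127 ≈ 573.16)
P(-875, 251)/A = -875*√82127/164254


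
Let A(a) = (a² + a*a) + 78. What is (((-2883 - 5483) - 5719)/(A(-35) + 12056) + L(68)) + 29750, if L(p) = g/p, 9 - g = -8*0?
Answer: 7375651369/247928 ≈ 29749.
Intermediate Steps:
g = 9 (g = 9 - (-8)*0 = 9 - 1*0 = 9 + 0 = 9)
A(a) = 78 + 2*a² (A(a) = (a² + a²) + 78 = 2*a² + 78 = 78 + 2*a²)
L(p) = 9/p
(((-2883 - 5483) - 5719)/(A(-35) + 12056) + L(68)) + 29750 = (((-2883 - 5483) - 5719)/((78 + 2*(-35)²) + 12056) + 9/68) + 29750 = ((-8366 - 5719)/((78 + 2*1225) + 12056) + 9*(1/68)) + 29750 = (-14085/((78 + 2450) + 12056) + 9/68) + 29750 = (-14085/(2528 + 12056) + 9/68) + 29750 = (-14085/14584 + 9/68) + 29750 = -206631/247928 + 29750 = 7375651369/247928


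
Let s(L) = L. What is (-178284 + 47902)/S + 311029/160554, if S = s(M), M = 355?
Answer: -20822936333/56996670 ≈ -365.34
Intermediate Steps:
S = 355
(-178284 + 47902)/S + 311029/160554 = (-178284 + 47902)/355 + 311029/160554 = -130382*1/355 + 311029*(1/160554) = -130382/355 + 311029/160554 = -20822936333/56996670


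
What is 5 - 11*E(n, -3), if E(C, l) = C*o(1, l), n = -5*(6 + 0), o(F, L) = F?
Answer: 335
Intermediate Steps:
n = -30 (n = -5*6 = -30)
E(C, l) = C (E(C, l) = C*1 = C)
5 - 11*E(n, -3) = 5 - 11*(-30) = 5 + 330 = 335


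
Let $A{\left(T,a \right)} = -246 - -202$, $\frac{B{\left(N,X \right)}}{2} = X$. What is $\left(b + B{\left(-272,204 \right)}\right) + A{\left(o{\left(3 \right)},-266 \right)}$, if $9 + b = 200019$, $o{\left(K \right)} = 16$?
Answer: $200374$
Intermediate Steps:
$B{\left(N,X \right)} = 2 X$
$b = 200010$ ($b = -9 + 200019 = 200010$)
$A{\left(T,a \right)} = -44$ ($A{\left(T,a \right)} = -246 + 202 = -44$)
$\left(b + B{\left(-272,204 \right)}\right) + A{\left(o{\left(3 \right)},-266 \right)} = \left(200010 + 2 \cdot 204\right) - 44 = \left(200010 + 408\right) - 44 = 200418 - 44 = 200374$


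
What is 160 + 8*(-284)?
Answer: -2112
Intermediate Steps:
160 + 8*(-284) = 160 - 2272 = -2112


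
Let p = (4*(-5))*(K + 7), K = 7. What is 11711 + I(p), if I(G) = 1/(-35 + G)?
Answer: 3688964/315 ≈ 11711.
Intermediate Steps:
p = -280 (p = (4*(-5))*(7 + 7) = -20*14 = -280)
11711 + I(p) = 11711 + 1/(-35 - 280) = 11711 + 1/(-315) = 11711 - 1/315 = 3688964/315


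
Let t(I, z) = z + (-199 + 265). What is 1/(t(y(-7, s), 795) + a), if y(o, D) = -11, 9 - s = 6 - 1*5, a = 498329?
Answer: 1/499190 ≈ 2.0032e-6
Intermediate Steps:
s = 8 (s = 9 - (6 - 1*5) = 9 - (6 - 5) = 9 - 1*1 = 9 - 1 = 8)
t(I, z) = 66 + z (t(I, z) = z + 66 = 66 + z)
1/(t(y(-7, s), 795) + a) = 1/((66 + 795) + 498329) = 1/(861 + 498329) = 1/499190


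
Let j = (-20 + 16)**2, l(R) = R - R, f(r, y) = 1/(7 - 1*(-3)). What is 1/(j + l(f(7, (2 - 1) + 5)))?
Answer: 1/16 ≈ 0.062500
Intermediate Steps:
f(r, y) = 1/10 (f(r, y) = 1/(7 + 3) = 1/10)
l(R) = 0
j = 16 (j = (-4)**2 = 16)
1/(j + l(f(7, (2 - 1) + 5))) = 1/(16 + 0) = 1/16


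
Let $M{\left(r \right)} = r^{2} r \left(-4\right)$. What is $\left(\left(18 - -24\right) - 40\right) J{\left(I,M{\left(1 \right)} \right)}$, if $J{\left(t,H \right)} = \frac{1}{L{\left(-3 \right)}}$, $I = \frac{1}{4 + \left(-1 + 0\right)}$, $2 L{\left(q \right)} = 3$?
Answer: $\frac{4}{3} \approx 1.3333$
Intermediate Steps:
$L{\left(q \right)} = \frac{3}{2}$ ($L{\left(q \right)} = \frac{1}{2} \cdot 3 = \frac{3}{2}$)
$M{\left(r \right)} = - 4 r^{3}$ ($M{\left(r \right)} = r^{3} \left(-4\right) = - 4 r^{3}$)
$I = \frac{1}{3}$ ($I = \frac{1}{4 - 1} = \frac{1}{3} \approx 0.33333$)
$J{\left(t,H \right)} = \frac{2}{3}$ ($J{\left(t,H \right)} = \frac{1}{\frac{3}{2}} = \frac{2}{3}$)
$\left(\left(18 - -24\right) - 40\right) J{\left(I,M{\left(1 \right)} \right)} = \left(\left(18 - -24\right) - 40\right) \frac{2}{3} = \left(\left(18 + 24\right) - 40\right) \frac{2}{3} = \left(42 - 40\right) \frac{2}{3} = 2 \cdot \frac{2}{3} = \frac{4}{3}$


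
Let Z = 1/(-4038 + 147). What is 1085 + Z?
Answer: 4221734/3891 ≈ 1085.0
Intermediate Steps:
Z = -1/3891 (Z = 1/(-3891) = -1/3891 ≈ -0.00025700)
1085 + Z = 1085 - 1/3891 = 4221734/3891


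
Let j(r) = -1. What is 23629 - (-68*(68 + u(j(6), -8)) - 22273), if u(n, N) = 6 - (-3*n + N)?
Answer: 51274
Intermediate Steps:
u(n, N) = 6 - N + 3*n (u(n, N) = 6 - (N - 3*n) = 6 + (-N + 3*n) = 6 - N + 3*n)
23629 - (-68*(68 + u(j(6), -8)) - 22273) = 23629 - (-68*(68 + (6 - 1*(-8) + 3*(-1))) - 22273) = 23629 - (-68*(68 + (6 + 8 - 3)) - 22273) = 23629 - (-68*(68 + 11) - 22273) = 23629 - (-68*79 - 22273) = 23629 - (-5372 - 22273) = 23629 - 1*(-27645) = 23629 + 27645 = 51274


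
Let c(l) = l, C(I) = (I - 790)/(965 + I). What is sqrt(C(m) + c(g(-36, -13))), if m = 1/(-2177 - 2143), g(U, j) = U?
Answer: I*sqrt(639867145082435)/4168799 ≈ 6.0678*I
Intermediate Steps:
m = -1/4320 (m = 1/(-4320) = -1/4320 ≈ -0.00023148)
C(I) = (-790 + I)/(965 + I)
sqrt(C(m) + c(g(-36, -13))) = sqrt((-790 - 1/4320)/(965 - 1/4320) - 36) = sqrt(-3412801/4320/(4168799/4320) - 36) = sqrt((4320/4168799)*(-3412801/4320) - 36) = sqrt(-3412801/4168799 - 36) = sqrt(-153489565/4168799) = I*sqrt(639867145082435)/4168799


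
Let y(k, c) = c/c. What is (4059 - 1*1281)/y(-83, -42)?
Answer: 2778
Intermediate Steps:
y(k, c) = 1
(4059 - 1*1281)/y(-83, -42) = (4059 - 1*1281)/1 = (4059 - 1281)*1 = 2778*1 = 2778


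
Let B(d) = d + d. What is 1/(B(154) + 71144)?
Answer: 1/71452 ≈ 1.3995e-5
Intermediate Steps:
B(d) = 2*d
1/(B(154) + 71144) = 1/(2*154 + 71144) = 1/(308 + 71144) = 1/71452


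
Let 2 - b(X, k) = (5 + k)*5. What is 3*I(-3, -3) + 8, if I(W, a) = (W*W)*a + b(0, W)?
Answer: -97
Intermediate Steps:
b(X, k) = -23 - 5*k (b(X, k) = 2 - (5 + k)*5 = 2 - (25 + 5*k) = 2 + (-25 - 5*k) = -23 - 5*k)
I(W, a) = -23 - 5*W + a*W**2 (I(W, a) = (W*W)*a + (-23 - 5*W) = W**2*a + (-23 - 5*W) = a*W**2 + (-23 - 5*W) = -23 - 5*W + a*W**2)
3*I(-3, -3) + 8 = 3*(-23 - 5*(-3) - 3*(-3)**2) + 8 = 3*(-23 + 15 - 3*9) + 8 = 3*(-23 + 15 - 27) + 8 = 3*(-35) + 8 = -105 + 8 = -97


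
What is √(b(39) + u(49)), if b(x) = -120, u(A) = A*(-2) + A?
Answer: 13*I ≈ 13.0*I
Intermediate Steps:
u(A) = -A (u(A) = -2*A + A = -A)
√(b(39) + u(49)) = √(-120 - 1*49) = √(-120 - 49) = √(-169) = 13*I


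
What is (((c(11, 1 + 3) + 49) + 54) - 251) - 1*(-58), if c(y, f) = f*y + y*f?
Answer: -2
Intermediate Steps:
c(y, f) = 2*f*y (c(y, f) = f*y + f*y = 2*f*y)
(((c(11, 1 + 3) + 49) + 54) - 251) - 1*(-58) = (((2*(1 + 3)*11 + 49) + 54) - 251) - 1*(-58) = (((2*4*11 + 49) + 54) - 251) + 58 = (((88 + 49) + 54) - 251) + 58 = ((137 + 54) - 251) + 58 = (191 - 251) + 58 = -60 + 58 = -2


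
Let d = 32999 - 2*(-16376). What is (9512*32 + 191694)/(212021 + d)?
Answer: 22549/12626 ≈ 1.7859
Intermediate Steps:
d = 65751 (d = 32999 - 1*(-32752) = 32999 + 32752 = 65751)
(9512*32 + 191694)/(212021 + d) = (9512*32 + 191694)/(212021 + 65751) = (304384 + 191694)/277772 = 496078*(1/277772) = 22549/12626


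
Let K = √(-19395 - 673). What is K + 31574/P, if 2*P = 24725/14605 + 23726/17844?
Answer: 71552619912/3424831 + 2*I*√5017 ≈ 20892.0 + 141.66*I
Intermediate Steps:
K = 2*I*√5017 (K = √(-20068) = 2*I*√5017 ≈ 141.66*I)
P = 3424831/2266188 (P = (24725/14605 + 23726/17844)/2 = (24725*(1/14605) + 23726*(1/17844))/2 = (215/127 + 11863/8922)/2 = (½)*(3424831/1133094) = 3424831/2266188 ≈ 1.5113)
K + 31574/P = 2*I*√5017 + 31574/(3424831/2266188) = 2*I*√5017 + 31574*(2266188/3424831) = 2*I*√5017 + 71552619912/3424831 = 71552619912/3424831 + 2*I*√5017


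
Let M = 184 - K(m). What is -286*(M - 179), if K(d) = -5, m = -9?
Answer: -2860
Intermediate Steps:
M = 189 (M = 184 - 1*(-5) = 184 + 5 = 189)
-286*(M - 179) = -286*(189 - 179) = -286*10 = -2860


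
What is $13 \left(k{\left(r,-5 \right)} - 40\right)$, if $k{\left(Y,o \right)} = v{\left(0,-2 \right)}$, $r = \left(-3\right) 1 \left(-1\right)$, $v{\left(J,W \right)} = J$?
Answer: $-520$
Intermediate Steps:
$r = 3$ ($r = \left(-3\right) \left(-1\right) = 3$)
$k{\left(Y,o \right)} = 0$
$13 \left(k{\left(r,-5 \right)} - 40\right) = 13 \left(0 - 40\right) = 13 \left(-40\right) = -520$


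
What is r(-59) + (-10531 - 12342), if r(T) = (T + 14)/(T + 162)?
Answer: -2355964/103 ≈ -22873.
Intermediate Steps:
r(T) = (14 + T)/(162 + T)
r(-59) + (-10531 - 12342) = (14 - 59)/(162 - 59) + (-10531 - 12342) = -45/103 - 22873 = -2355964/103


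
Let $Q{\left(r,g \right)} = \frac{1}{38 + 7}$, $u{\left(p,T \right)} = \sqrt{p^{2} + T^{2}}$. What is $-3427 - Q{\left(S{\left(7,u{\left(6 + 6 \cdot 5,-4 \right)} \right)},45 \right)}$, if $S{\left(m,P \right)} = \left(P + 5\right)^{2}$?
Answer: $- \frac{154216}{45} \approx -3427.0$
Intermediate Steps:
$u{\left(p,T \right)} = \sqrt{T^{2} + p^{2}}$
$S{\left(m,P \right)} = \left(5 + P\right)^{2}$
$Q{\left(r,g \right)} = \frac{1}{45}$
$-3427 - Q{\left(S{\left(7,u{\left(6 + 6 \cdot 5,-4 \right)} \right)},45 \right)} = -3427 - \frac{1}{45} = - \frac{154216}{45}$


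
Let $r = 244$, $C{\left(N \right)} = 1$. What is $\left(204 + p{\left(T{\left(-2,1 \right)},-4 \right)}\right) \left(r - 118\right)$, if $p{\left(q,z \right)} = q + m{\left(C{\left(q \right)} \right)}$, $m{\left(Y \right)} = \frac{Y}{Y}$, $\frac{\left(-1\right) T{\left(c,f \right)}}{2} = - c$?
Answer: $25326$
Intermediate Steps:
$T{\left(c,f \right)} = 2 c$ ($T{\left(c,f \right)} = - 2 \left(- c\right) = 2 c$)
$m{\left(Y \right)} = 1$
$p{\left(q,z \right)} = 1 + q$ ($p{\left(q,z \right)} = q + 1 = 1 + q$)
$\left(204 + p{\left(T{\left(-2,1 \right)},-4 \right)}\right) \left(r - 118\right) = \left(204 + \left(1 + 2 \left(-2\right)\right)\right) \left(244 - 118\right) = \left(204 + \left(1 - 4\right)\right) 126 = \left(204 - 3\right) 126 = 201 \cdot 126 = 25326$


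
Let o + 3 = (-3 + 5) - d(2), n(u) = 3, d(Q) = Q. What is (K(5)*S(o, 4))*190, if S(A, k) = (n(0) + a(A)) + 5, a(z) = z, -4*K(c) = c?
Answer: -2375/2 ≈ -1187.5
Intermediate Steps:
o = -3 (o = -3 + ((-3 + 5) - 1*2) = -3 + (2 - 2) = -3 + 0 = -3)
K(c) = -c/4
S(A, k) = 8 + A (S(A, k) = (3 + A) + 5 = 8 + A)
(K(5)*S(o, 4))*190 = ((-1/4*5)*(8 - 3))*190 = -5/4*5*190 = -25/4*190 = -2375/2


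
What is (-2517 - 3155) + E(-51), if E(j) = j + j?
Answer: -5774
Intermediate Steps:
E(j) = 2*j
(-2517 - 3155) + E(-51) = (-2517 - 3155) + 2*(-51) = -5672 - 102 = -5774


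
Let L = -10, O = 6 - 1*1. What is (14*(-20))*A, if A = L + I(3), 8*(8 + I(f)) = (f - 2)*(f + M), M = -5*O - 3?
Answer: 5915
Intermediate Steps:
O = 5 (O = 6 - 1 = 5)
M = -28 (M = -5*5 - 3 = -25 - 3 = -28)
I(f) = -8 + (-28 + f)*(-2 + f)/8 (I(f) = -8 + ((f - 2)*(f - 28))/8 = -8 + ((-2 + f)*(-28 + f))/8 = -8 + ((-28 + f)*(-2 + f))/8 = -8 + (-28 + f)*(-2 + f)/8)
A = -169/8 (A = -10 + (-1 - 15/4*3 + (⅛)*3²) = -10 + (-1 - 45/4 + (⅛)*9) = -10 + (-1 - 45/4 + 9/8) = -10 - 89/8 = -169/8 ≈ -21.125)
(14*(-20))*A = (14*(-20))*(-169/8) = -280*(-169/8) = 5915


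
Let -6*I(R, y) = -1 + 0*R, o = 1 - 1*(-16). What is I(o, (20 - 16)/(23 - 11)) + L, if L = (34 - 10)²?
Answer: 3457/6 ≈ 576.17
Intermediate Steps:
L = 576 (L = 24² = 576)
o = 17 (o = 1 + 16 = 17)
I(R, y) = ⅙ (I(R, y) = -(-1 + 0*R)/6 = -(-1 + 0)/6 = -⅙*(-1) = ⅙)
I(o, (20 - 16)/(23 - 11)) + L = ⅙ + 576 = 3457/6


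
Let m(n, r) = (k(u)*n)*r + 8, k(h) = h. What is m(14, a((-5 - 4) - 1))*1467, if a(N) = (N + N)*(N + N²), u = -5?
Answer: 184853736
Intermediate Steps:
a(N) = 2*N*(N + N²) (a(N) = (2*N)*(N + N²) = 2*N*(N + N²))
m(n, r) = 8 - 5*n*r (m(n, r) = (-5*n)*r + 8 = -5*n*r + 8 = 8 - 5*n*r)
m(14, a((-5 - 4) - 1))*1467 = (8 - 5*14*2*((-5 - 4) - 1)²*(1 + ((-5 - 4) - 1)))*1467 = (8 - 5*14*2*(-9 - 1)²*(1 + (-9 - 1)))*1467 = (8 - 5*14*2*(-10)²*(1 - 10))*1467 = (8 - 5*14*2*100*(-9))*1467 = (8 - 5*14*(-1800))*1467 = (8 + 126000)*1467 = 126008*1467 = 184853736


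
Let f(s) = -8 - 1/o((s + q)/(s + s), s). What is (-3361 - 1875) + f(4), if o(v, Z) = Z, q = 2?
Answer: -20977/4 ≈ -5244.3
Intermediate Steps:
f(s) = -8 - 1/s
(-3361 - 1875) + f(4) = (-3361 - 1875) + (-8 - 1/4) = -5236 + (-8 - 1*¼) = -5236 + (-8 - ¼) = -5236 - 33/4 = -20977/4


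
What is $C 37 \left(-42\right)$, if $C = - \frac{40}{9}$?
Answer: $\frac{20720}{3} \approx 6906.7$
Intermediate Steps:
$C = - \frac{40}{9}$ ($C = \left(-40\right) \frac{1}{9} = - \frac{40}{9} \approx -4.4444$)
$C 37 \left(-42\right) = \left(- \frac{40}{9}\right) 37 \left(-42\right) = \left(- \frac{1480}{9}\right) \left(-42\right) = \frac{20720}{3}$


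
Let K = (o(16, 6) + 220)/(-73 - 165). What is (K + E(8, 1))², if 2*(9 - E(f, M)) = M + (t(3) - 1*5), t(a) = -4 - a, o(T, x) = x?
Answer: 10400625/56644 ≈ 183.61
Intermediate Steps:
K = -113/119 (K = (6 + 220)/(-73 - 165) = 226/(-238) = 226*(-1/238) = -113/119 ≈ -0.94958)
E(f, M) = 15 - M/2 (E(f, M) = 9 - (M + ((-4 - 1*3) - 1*5))/2 = 9 - (M + ((-4 - 3) - 5))/2 = 9 - (M + (-7 - 5))/2 = 9 - (M - 12)/2 = 9 - (-12 + M)/2 = 9 + (6 - M/2) = 15 - M/2)
(K + E(8, 1))² = (-113/119 + (15 - ½*1))² = (-113/119 + (15 - ½))² = (-113/119 + 29/2)² = (3225/238)² = 10400625/56644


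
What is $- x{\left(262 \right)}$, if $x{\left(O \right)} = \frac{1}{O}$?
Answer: $- \frac{1}{262} \approx -0.0038168$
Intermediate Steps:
$- x{\left(262 \right)} = - \frac{1}{262}$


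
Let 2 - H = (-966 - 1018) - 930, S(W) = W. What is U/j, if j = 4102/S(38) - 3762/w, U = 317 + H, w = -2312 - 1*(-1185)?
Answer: 69228229/2382955 ≈ 29.051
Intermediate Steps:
w = -1127 (w = -2312 + 1185 = -1127)
H = 2916 (H = 2 - ((-966 - 1018) - 930) = 2 - (-1984 - 930) = 2 - 1*(-2914) = 2 + 2914 = 2916)
U = 3233 (U = 317 + 2916 = 3233)
j = 2382955/21413 (j = 4102/38 - 3762/(-1127) = 4102*(1/38) - 3762*(-1/1127) = 2051/19 + 3762/1127 = 2382955/21413 ≈ 111.29)
U/j = 3233/(2382955/21413) = 3233*(21413/2382955) = 69228229/2382955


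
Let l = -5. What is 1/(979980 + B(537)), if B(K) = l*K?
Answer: 1/977295 ≈ 1.0232e-6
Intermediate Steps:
B(K) = -5*K
1/(979980 + B(537)) = 1/(979980 - 5*537) = 1/(979980 - 2685) = 1/977295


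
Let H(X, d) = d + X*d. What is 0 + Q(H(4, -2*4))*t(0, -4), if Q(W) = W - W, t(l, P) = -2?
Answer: 0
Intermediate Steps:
Q(W) = 0
0 + Q(H(4, -2*4))*t(0, -4) = 0 + 0*(-2) = 0 + 0 = 0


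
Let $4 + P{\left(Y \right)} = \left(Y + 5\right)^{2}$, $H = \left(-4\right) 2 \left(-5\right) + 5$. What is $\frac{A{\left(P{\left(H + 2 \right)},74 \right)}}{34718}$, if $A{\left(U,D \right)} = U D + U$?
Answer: $\frac{101250}{17359} \approx 5.8327$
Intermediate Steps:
$H = 45$ ($H = \left(-8\right) \left(-5\right) + 5 = 40 + 5 = 45$)
$P{\left(Y \right)} = -4 + \left(5 + Y\right)^{2}$ ($P{\left(Y \right)} = -4 + \left(Y + 5\right)^{2} = -4 + \left(5 + Y\right)^{2}$)
$A{\left(U,D \right)} = U + D U$ ($A{\left(U,D \right)} = D U + U = U + D U$)
$\frac{A{\left(P{\left(H + 2 \right)},74 \right)}}{34718} = \frac{\left(-4 + \left(5 + \left(45 + 2\right)\right)^{2}\right) \left(1 + 74\right)}{34718} = \left(-4 + \left(5 + 47\right)^{2}\right) 75 \cdot \frac{1}{34718} = \left(-4 + 52^{2}\right) 75 \cdot \frac{1}{34718} = \left(-4 + 2704\right) 75 \cdot \frac{1}{34718} = 2700 \cdot 75 \cdot \frac{1}{34718} = 202500 \cdot \frac{1}{34718} = \frac{101250}{17359}$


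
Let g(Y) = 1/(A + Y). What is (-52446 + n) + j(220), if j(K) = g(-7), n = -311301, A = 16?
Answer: -3273722/9 ≈ -3.6375e+5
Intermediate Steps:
g(Y) = 1/(16 + Y)
j(K) = ⅑ (j(K) = 1/(16 - 7) = 1/9 = ⅑)
(-52446 + n) + j(220) = (-52446 - 311301) + ⅑ = -363747 + ⅑ = -3273722/9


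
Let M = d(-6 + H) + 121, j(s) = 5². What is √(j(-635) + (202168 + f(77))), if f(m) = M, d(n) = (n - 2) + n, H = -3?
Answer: √202294 ≈ 449.77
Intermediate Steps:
d(n) = -2 + 2*n (d(n) = (-2 + n) + n = -2 + 2*n)
j(s) = 25
M = 101 (M = (-2 + 2*(-6 - 3)) + 121 = (-2 + 2*(-9)) + 121 = (-2 - 18) + 121 = -20 + 121 = 101)
f(m) = 101
√(j(-635) + (202168 + f(77))) = √(25 + (202168 + 101)) = √(25 + 202269) = √202294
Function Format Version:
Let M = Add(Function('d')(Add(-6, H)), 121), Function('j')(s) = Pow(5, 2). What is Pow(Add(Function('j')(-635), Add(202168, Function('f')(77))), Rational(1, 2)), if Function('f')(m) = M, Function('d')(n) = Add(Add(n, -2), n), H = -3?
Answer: Pow(202294, Rational(1, 2)) ≈ 449.77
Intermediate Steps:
Function('d')(n) = Add(-2, Mul(2, n)) (Function('d')(n) = Add(Add(-2, n), n) = Add(-2, Mul(2, n)))
Function('j')(s) = 25
M = 101 (M = Add(Add(-2, Mul(2, Add(-6, -3))), 121) = Add(Add(-2, Mul(2, -9)), 121) = Add(Add(-2, -18), 121) = Add(-20, 121) = 101)
Function('f')(m) = 101
Pow(Add(Function('j')(-635), Add(202168, Function('f')(77))), Rational(1, 2)) = Pow(Add(25, Add(202168, 101)), Rational(1, 2)) = Pow(Add(25, 202269), Rational(1, 2)) = Pow(202294, Rational(1, 2))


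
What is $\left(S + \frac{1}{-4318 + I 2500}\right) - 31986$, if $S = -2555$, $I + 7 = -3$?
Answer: $- \frac{1012673039}{29318} \approx -34541.0$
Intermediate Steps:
$I = -10$ ($I = -7 - 3 = -10$)
$\left(S + \frac{1}{-4318 + I 2500}\right) - 31986 = \left(-2555 + \frac{1}{-4318 - 25000}\right) - 31986 = \left(-2555 + \frac{1}{-29318}\right) - 31986 = \left(-2555 - \frac{1}{29318}\right) - 31986 = - \frac{74907491}{29318} - 31986 = - \frac{1012673039}{29318}$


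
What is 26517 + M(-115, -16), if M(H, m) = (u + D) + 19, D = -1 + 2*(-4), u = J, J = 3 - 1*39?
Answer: 26491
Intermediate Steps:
J = -36 (J = 3 - 39 = -36)
u = -36
D = -9 (D = -1 - 8 = -9)
M(H, m) = -26 (M(H, m) = (-36 - 9) + 19 = -45 + 19 = -26)
26517 + M(-115, -16) = 26517 - 26 = 26491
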